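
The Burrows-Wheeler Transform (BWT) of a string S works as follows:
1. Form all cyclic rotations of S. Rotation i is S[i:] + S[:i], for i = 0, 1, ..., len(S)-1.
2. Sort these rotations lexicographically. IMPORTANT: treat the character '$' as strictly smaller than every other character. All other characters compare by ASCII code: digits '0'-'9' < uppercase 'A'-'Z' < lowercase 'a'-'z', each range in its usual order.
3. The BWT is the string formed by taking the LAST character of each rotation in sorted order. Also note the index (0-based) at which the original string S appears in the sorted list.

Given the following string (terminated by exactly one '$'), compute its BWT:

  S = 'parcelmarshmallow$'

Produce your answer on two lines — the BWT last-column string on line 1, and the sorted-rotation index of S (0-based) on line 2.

Answer: wmpmrcsaelhll$aaro
13

Derivation:
All 18 rotations (rotation i = S[i:]+S[:i]):
  rot[0] = parcelmarshmallow$
  rot[1] = arcelmarshmallow$p
  rot[2] = rcelmarshmallow$pa
  rot[3] = celmarshmallow$par
  rot[4] = elmarshmallow$parc
  rot[5] = lmarshmallow$parce
  rot[6] = marshmallow$parcel
  rot[7] = arshmallow$parcelm
  rot[8] = rshmallow$parcelma
  rot[9] = shmallow$parcelmar
  rot[10] = hmallow$parcelmars
  rot[11] = mallow$parcelmarsh
  rot[12] = allow$parcelmarshm
  rot[13] = llow$parcelmarshma
  rot[14] = low$parcelmarshmal
  rot[15] = ow$parcelmarshmall
  rot[16] = w$parcelmarshmallo
  rot[17] = $parcelmarshmallow
Sorted (with $ < everything):
  sorted[0] = $parcelmarshmallow  (last char: 'w')
  sorted[1] = allow$parcelmarshm  (last char: 'm')
  sorted[2] = arcelmarshmallow$p  (last char: 'p')
  sorted[3] = arshmallow$parcelm  (last char: 'm')
  sorted[4] = celmarshmallow$par  (last char: 'r')
  sorted[5] = elmarshmallow$parc  (last char: 'c')
  sorted[6] = hmallow$parcelmars  (last char: 's')
  sorted[7] = llow$parcelmarshma  (last char: 'a')
  sorted[8] = lmarshmallow$parce  (last char: 'e')
  sorted[9] = low$parcelmarshmal  (last char: 'l')
  sorted[10] = mallow$parcelmarsh  (last char: 'h')
  sorted[11] = marshmallow$parcel  (last char: 'l')
  sorted[12] = ow$parcelmarshmall  (last char: 'l')
  sorted[13] = parcelmarshmallow$  (last char: '$')
  sorted[14] = rcelmarshmallow$pa  (last char: 'a')
  sorted[15] = rshmallow$parcelma  (last char: 'a')
  sorted[16] = shmallow$parcelmar  (last char: 'r')
  sorted[17] = w$parcelmarshmallo  (last char: 'o')
Last column: wmpmrcsaelhll$aaro
Original string S is at sorted index 13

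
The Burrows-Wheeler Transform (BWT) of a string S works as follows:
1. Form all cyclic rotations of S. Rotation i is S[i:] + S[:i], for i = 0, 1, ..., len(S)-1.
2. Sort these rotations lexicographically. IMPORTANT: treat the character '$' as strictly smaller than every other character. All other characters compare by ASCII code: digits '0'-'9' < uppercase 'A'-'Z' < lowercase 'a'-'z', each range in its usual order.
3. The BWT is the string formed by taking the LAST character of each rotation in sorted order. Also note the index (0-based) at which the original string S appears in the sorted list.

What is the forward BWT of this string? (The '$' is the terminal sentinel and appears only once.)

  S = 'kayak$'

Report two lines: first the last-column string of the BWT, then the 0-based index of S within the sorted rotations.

All 6 rotations (rotation i = S[i:]+S[:i]):
  rot[0] = kayak$
  rot[1] = ayak$k
  rot[2] = yak$ka
  rot[3] = ak$kay
  rot[4] = k$kaya
  rot[5] = $kayak
Sorted (with $ < everything):
  sorted[0] = $kayak  (last char: 'k')
  sorted[1] = ak$kay  (last char: 'y')
  sorted[2] = ayak$k  (last char: 'k')
  sorted[3] = k$kaya  (last char: 'a')
  sorted[4] = kayak$  (last char: '$')
  sorted[5] = yak$ka  (last char: 'a')
Last column: kyka$a
Original string S is at sorted index 4

Answer: kyka$a
4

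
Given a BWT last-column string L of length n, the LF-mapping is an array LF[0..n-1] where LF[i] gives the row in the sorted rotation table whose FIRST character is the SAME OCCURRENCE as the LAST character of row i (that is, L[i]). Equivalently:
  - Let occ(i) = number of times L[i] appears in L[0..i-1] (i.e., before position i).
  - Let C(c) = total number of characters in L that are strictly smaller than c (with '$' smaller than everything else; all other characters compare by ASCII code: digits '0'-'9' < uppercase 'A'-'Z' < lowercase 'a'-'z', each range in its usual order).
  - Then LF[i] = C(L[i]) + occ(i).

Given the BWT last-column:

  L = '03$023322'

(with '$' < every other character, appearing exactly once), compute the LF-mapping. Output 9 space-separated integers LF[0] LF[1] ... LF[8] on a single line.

Answer: 1 6 0 2 3 7 8 4 5

Derivation:
Char counts: '$':1, '0':2, '2':3, '3':3
C (first-col start): C('$')=0, C('0')=1, C('2')=3, C('3')=6
L[0]='0': occ=0, LF[0]=C('0')+0=1+0=1
L[1]='3': occ=0, LF[1]=C('3')+0=6+0=6
L[2]='$': occ=0, LF[2]=C('$')+0=0+0=0
L[3]='0': occ=1, LF[3]=C('0')+1=1+1=2
L[4]='2': occ=0, LF[4]=C('2')+0=3+0=3
L[5]='3': occ=1, LF[5]=C('3')+1=6+1=7
L[6]='3': occ=2, LF[6]=C('3')+2=6+2=8
L[7]='2': occ=1, LF[7]=C('2')+1=3+1=4
L[8]='2': occ=2, LF[8]=C('2')+2=3+2=5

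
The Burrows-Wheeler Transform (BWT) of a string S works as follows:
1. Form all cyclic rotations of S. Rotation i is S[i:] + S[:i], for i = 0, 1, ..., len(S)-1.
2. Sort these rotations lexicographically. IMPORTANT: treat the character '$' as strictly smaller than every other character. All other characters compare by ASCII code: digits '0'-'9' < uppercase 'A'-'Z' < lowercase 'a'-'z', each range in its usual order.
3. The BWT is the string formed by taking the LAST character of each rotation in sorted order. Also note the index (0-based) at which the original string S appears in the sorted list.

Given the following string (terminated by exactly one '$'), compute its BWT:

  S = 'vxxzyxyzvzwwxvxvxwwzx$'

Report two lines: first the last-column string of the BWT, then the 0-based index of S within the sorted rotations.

Answer: xxx$zzxwwzwvvvyxzxyvwx
3

Derivation:
All 22 rotations (rotation i = S[i:]+S[:i]):
  rot[0] = vxxzyxyzvzwwxvxvxwwzx$
  rot[1] = xxzyxyzvzwwxvxvxwwzx$v
  rot[2] = xzyxyzvzwwxvxvxwwzx$vx
  rot[3] = zyxyzvzwwxvxvxwwzx$vxx
  rot[4] = yxyzvzwwxvxvxwwzx$vxxz
  rot[5] = xyzvzwwxvxvxwwzx$vxxzy
  rot[6] = yzvzwwxvxvxwwzx$vxxzyx
  rot[7] = zvzwwxvxvxwwzx$vxxzyxy
  rot[8] = vzwwxvxvxwwzx$vxxzyxyz
  rot[9] = zwwxvxvxwwzx$vxxzyxyzv
  rot[10] = wwxvxvxwwzx$vxxzyxyzvz
  rot[11] = wxvxvxwwzx$vxxzyxyzvzw
  rot[12] = xvxvxwwzx$vxxzyxyzvzww
  rot[13] = vxvxwwzx$vxxzyxyzvzwwx
  rot[14] = xvxwwzx$vxxzyxyzvzwwxv
  rot[15] = vxwwzx$vxxzyxyzvzwwxvx
  rot[16] = xwwzx$vxxzyxyzvzwwxvxv
  rot[17] = wwzx$vxxzyxyzvzwwxvxvx
  rot[18] = wzx$vxxzyxyzvzwwxvxvxw
  rot[19] = zx$vxxzyxyzvzwwxvxvxww
  rot[20] = x$vxxzyxyzvzwwxvxvxwwz
  rot[21] = $vxxzyxyzvzwwxvxvxwwzx
Sorted (with $ < everything):
  sorted[0] = $vxxzyxyzvzwwxvxvxwwzx  (last char: 'x')
  sorted[1] = vxvxwwzx$vxxzyxyzvzwwx  (last char: 'x')
  sorted[2] = vxwwzx$vxxzyxyzvzwwxvx  (last char: 'x')
  sorted[3] = vxxzyxyzvzwwxvxvxwwzx$  (last char: '$')
  sorted[4] = vzwwxvxvxwwzx$vxxzyxyz  (last char: 'z')
  sorted[5] = wwxvxvxwwzx$vxxzyxyzvz  (last char: 'z')
  sorted[6] = wwzx$vxxzyxyzvzwwxvxvx  (last char: 'x')
  sorted[7] = wxvxvxwwzx$vxxzyxyzvzw  (last char: 'w')
  sorted[8] = wzx$vxxzyxyzvzwwxvxvxw  (last char: 'w')
  sorted[9] = x$vxxzyxyzvzwwxvxvxwwz  (last char: 'z')
  sorted[10] = xvxvxwwzx$vxxzyxyzvzww  (last char: 'w')
  sorted[11] = xvxwwzx$vxxzyxyzvzwwxv  (last char: 'v')
  sorted[12] = xwwzx$vxxzyxyzvzwwxvxv  (last char: 'v')
  sorted[13] = xxzyxyzvzwwxvxvxwwzx$v  (last char: 'v')
  sorted[14] = xyzvzwwxvxvxwwzx$vxxzy  (last char: 'y')
  sorted[15] = xzyxyzvzwwxvxvxwwzx$vx  (last char: 'x')
  sorted[16] = yxyzvzwwxvxvxwwzx$vxxz  (last char: 'z')
  sorted[17] = yzvzwwxvxvxwwzx$vxxzyx  (last char: 'x')
  sorted[18] = zvzwwxvxvxwwzx$vxxzyxy  (last char: 'y')
  sorted[19] = zwwxvxvxwwzx$vxxzyxyzv  (last char: 'v')
  sorted[20] = zx$vxxzyxyzvzwwxvxvxww  (last char: 'w')
  sorted[21] = zyxyzvzwwxvxvxwwzx$vxx  (last char: 'x')
Last column: xxx$zzxwwzwvvvyxzxyvwx
Original string S is at sorted index 3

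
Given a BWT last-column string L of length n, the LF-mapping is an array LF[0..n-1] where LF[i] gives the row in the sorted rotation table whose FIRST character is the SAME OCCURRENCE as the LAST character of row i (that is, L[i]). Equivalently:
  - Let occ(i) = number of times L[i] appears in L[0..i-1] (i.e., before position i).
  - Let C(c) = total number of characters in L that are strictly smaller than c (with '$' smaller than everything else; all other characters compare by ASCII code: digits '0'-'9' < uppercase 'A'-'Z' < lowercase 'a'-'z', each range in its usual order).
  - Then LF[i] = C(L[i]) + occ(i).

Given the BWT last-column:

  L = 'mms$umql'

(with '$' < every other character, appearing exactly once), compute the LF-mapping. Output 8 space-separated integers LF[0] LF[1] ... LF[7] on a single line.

Answer: 2 3 6 0 7 4 5 1

Derivation:
Char counts: '$':1, 'l':1, 'm':3, 'q':1, 's':1, 'u':1
C (first-col start): C('$')=0, C('l')=1, C('m')=2, C('q')=5, C('s')=6, C('u')=7
L[0]='m': occ=0, LF[0]=C('m')+0=2+0=2
L[1]='m': occ=1, LF[1]=C('m')+1=2+1=3
L[2]='s': occ=0, LF[2]=C('s')+0=6+0=6
L[3]='$': occ=0, LF[3]=C('$')+0=0+0=0
L[4]='u': occ=0, LF[4]=C('u')+0=7+0=7
L[5]='m': occ=2, LF[5]=C('m')+2=2+2=4
L[6]='q': occ=0, LF[6]=C('q')+0=5+0=5
L[7]='l': occ=0, LF[7]=C('l')+0=1+0=1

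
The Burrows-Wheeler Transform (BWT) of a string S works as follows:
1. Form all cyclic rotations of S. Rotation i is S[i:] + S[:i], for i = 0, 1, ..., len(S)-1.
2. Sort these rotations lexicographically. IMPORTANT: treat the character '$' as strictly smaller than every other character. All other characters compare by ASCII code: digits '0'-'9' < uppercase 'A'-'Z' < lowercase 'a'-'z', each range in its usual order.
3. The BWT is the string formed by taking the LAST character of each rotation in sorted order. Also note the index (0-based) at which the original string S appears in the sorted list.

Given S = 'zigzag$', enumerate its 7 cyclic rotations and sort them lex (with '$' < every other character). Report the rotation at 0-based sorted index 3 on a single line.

Answer: gzag$zi

Derivation:
All 7 rotations (rotation i = S[i:]+S[:i]):
  rot[0] = zigzag$
  rot[1] = igzag$z
  rot[2] = gzag$zi
  rot[3] = zag$zig
  rot[4] = ag$zigz
  rot[5] = g$zigza
  rot[6] = $zigzag
Sorted (with $ < everything):
  sorted[0] = $zigzag
  sorted[1] = ag$zigz
  sorted[2] = g$zigza
  sorted[3] = gzag$zi
  sorted[4] = igzag$z
  sorted[5] = zag$zig
  sorted[6] = zigzag$
sorted[3] = gzag$zi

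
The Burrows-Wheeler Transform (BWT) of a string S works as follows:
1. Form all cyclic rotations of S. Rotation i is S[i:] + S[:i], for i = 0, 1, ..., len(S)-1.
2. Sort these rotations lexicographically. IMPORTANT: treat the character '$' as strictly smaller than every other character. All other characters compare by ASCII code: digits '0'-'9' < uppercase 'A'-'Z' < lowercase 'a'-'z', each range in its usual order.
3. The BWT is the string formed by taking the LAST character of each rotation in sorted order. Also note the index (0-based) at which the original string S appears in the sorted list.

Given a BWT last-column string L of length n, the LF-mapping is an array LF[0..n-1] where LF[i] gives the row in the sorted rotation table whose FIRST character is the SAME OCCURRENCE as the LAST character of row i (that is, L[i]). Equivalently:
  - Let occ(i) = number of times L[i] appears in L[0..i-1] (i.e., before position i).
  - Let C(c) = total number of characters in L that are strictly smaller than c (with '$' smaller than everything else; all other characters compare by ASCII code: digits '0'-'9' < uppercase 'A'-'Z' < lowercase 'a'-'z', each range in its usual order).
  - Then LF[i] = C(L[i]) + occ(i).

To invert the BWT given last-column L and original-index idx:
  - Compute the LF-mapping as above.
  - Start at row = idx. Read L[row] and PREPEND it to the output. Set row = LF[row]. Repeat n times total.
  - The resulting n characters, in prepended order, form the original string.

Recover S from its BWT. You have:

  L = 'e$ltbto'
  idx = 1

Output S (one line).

LF mapping: 2 0 3 5 1 6 4
Walk LF starting at row 1, prepending L[row]:
  step 1: row=1, L[1]='$', prepend. Next row=LF[1]=0
  step 2: row=0, L[0]='e', prepend. Next row=LF[0]=2
  step 3: row=2, L[2]='l', prepend. Next row=LF[2]=3
  step 4: row=3, L[3]='t', prepend. Next row=LF[3]=5
  step 5: row=5, L[5]='t', prepend. Next row=LF[5]=6
  step 6: row=6, L[6]='o', prepend. Next row=LF[6]=4
  step 7: row=4, L[4]='b', prepend. Next row=LF[4]=1
Reversed output: bottle$

Answer: bottle$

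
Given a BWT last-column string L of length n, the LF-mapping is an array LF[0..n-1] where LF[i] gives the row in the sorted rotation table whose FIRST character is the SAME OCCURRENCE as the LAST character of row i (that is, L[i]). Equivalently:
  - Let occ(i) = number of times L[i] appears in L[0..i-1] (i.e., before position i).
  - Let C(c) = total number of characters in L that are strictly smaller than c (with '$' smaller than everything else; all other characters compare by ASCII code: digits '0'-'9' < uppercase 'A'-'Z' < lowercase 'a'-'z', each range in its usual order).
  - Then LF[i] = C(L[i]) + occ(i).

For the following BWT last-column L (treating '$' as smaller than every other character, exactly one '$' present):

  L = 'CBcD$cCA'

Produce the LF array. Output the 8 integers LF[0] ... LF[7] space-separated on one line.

Char counts: '$':1, 'A':1, 'B':1, 'C':2, 'D':1, 'c':2
C (first-col start): C('$')=0, C('A')=1, C('B')=2, C('C')=3, C('D')=5, C('c')=6
L[0]='C': occ=0, LF[0]=C('C')+0=3+0=3
L[1]='B': occ=0, LF[1]=C('B')+0=2+0=2
L[2]='c': occ=0, LF[2]=C('c')+0=6+0=6
L[3]='D': occ=0, LF[3]=C('D')+0=5+0=5
L[4]='$': occ=0, LF[4]=C('$')+0=0+0=0
L[5]='c': occ=1, LF[5]=C('c')+1=6+1=7
L[6]='C': occ=1, LF[6]=C('C')+1=3+1=4
L[7]='A': occ=0, LF[7]=C('A')+0=1+0=1

Answer: 3 2 6 5 0 7 4 1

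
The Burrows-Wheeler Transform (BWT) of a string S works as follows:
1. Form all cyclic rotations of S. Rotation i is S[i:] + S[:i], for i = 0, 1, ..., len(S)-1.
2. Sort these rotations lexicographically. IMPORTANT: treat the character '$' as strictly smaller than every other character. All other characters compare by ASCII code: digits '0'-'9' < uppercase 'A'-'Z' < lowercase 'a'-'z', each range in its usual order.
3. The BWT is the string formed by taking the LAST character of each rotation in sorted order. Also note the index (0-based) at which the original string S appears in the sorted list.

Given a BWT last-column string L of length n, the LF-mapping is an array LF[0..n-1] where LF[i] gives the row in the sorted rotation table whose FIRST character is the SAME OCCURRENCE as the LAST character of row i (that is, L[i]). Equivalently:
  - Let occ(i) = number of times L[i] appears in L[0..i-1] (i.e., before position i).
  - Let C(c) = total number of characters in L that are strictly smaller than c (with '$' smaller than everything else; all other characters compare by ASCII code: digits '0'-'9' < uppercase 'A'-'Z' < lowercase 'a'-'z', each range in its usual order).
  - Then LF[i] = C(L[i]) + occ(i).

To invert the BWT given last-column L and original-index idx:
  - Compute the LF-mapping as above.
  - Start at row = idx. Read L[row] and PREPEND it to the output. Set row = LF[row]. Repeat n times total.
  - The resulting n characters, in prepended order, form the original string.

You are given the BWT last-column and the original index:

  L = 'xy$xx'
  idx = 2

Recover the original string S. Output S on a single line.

Answer: xxyx$

Derivation:
LF mapping: 1 4 0 2 3
Walk LF starting at row 2, prepending L[row]:
  step 1: row=2, L[2]='$', prepend. Next row=LF[2]=0
  step 2: row=0, L[0]='x', prepend. Next row=LF[0]=1
  step 3: row=1, L[1]='y', prepend. Next row=LF[1]=4
  step 4: row=4, L[4]='x', prepend. Next row=LF[4]=3
  step 5: row=3, L[3]='x', prepend. Next row=LF[3]=2
Reversed output: xxyx$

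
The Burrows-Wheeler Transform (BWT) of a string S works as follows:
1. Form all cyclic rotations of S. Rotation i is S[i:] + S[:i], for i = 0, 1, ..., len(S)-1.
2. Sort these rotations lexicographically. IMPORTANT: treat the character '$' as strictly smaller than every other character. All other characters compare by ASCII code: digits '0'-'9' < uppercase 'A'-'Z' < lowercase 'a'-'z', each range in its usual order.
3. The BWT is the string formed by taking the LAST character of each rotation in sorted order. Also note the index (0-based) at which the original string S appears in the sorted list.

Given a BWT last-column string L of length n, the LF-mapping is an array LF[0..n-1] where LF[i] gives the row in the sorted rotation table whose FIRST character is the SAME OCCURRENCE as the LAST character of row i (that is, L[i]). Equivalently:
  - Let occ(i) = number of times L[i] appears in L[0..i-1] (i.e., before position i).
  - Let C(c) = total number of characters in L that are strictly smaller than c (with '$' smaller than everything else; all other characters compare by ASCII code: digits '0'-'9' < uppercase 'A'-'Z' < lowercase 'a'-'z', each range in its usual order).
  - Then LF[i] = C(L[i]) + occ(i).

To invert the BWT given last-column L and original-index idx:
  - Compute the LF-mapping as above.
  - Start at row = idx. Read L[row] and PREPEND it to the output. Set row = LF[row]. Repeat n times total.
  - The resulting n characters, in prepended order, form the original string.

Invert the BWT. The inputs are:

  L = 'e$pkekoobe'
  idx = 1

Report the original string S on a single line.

LF mapping: 2 0 9 5 3 6 7 8 1 4
Walk LF starting at row 1, prepending L[row]:
  step 1: row=1, L[1]='$', prepend. Next row=LF[1]=0
  step 2: row=0, L[0]='e', prepend. Next row=LF[0]=2
  step 3: row=2, L[2]='p', prepend. Next row=LF[2]=9
  step 4: row=9, L[9]='e', prepend. Next row=LF[9]=4
  step 5: row=4, L[4]='e', prepend. Next row=LF[4]=3
  step 6: row=3, L[3]='k', prepend. Next row=LF[3]=5
  step 7: row=5, L[5]='k', prepend. Next row=LF[5]=6
  step 8: row=6, L[6]='o', prepend. Next row=LF[6]=7
  step 9: row=7, L[7]='o', prepend. Next row=LF[7]=8
  step 10: row=8, L[8]='b', prepend. Next row=LF[8]=1
Reversed output: bookkeepe$

Answer: bookkeepe$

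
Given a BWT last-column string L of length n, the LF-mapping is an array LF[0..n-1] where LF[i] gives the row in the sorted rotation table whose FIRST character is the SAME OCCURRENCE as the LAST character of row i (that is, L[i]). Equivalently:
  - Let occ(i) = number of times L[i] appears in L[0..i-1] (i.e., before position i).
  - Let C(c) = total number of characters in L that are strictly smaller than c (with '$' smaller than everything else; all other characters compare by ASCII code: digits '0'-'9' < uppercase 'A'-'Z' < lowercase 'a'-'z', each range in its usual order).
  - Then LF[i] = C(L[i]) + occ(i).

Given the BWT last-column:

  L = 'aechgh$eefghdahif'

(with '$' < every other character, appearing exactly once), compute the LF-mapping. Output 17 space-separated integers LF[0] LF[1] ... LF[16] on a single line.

Answer: 1 5 3 12 10 13 0 6 7 8 11 14 4 2 15 16 9

Derivation:
Char counts: '$':1, 'a':2, 'c':1, 'd':1, 'e':3, 'f':2, 'g':2, 'h':4, 'i':1
C (first-col start): C('$')=0, C('a')=1, C('c')=3, C('d')=4, C('e')=5, C('f')=8, C('g')=10, C('h')=12, C('i')=16
L[0]='a': occ=0, LF[0]=C('a')+0=1+0=1
L[1]='e': occ=0, LF[1]=C('e')+0=5+0=5
L[2]='c': occ=0, LF[2]=C('c')+0=3+0=3
L[3]='h': occ=0, LF[3]=C('h')+0=12+0=12
L[4]='g': occ=0, LF[4]=C('g')+0=10+0=10
L[5]='h': occ=1, LF[5]=C('h')+1=12+1=13
L[6]='$': occ=0, LF[6]=C('$')+0=0+0=0
L[7]='e': occ=1, LF[7]=C('e')+1=5+1=6
L[8]='e': occ=2, LF[8]=C('e')+2=5+2=7
L[9]='f': occ=0, LF[9]=C('f')+0=8+0=8
L[10]='g': occ=1, LF[10]=C('g')+1=10+1=11
L[11]='h': occ=2, LF[11]=C('h')+2=12+2=14
L[12]='d': occ=0, LF[12]=C('d')+0=4+0=4
L[13]='a': occ=1, LF[13]=C('a')+1=1+1=2
L[14]='h': occ=3, LF[14]=C('h')+3=12+3=15
L[15]='i': occ=0, LF[15]=C('i')+0=16+0=16
L[16]='f': occ=1, LF[16]=C('f')+1=8+1=9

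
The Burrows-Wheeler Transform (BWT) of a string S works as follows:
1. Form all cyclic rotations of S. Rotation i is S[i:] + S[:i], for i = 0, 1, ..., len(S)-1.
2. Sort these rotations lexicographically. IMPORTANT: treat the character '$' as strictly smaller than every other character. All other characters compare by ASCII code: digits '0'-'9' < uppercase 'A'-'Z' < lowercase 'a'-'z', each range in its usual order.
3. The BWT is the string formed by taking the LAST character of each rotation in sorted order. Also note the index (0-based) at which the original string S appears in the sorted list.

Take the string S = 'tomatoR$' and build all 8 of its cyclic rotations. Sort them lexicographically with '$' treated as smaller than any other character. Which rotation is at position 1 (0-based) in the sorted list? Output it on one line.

All 8 rotations (rotation i = S[i:]+S[:i]):
  rot[0] = tomatoR$
  rot[1] = omatoR$t
  rot[2] = matoR$to
  rot[3] = atoR$tom
  rot[4] = toR$toma
  rot[5] = oR$tomat
  rot[6] = R$tomato
  rot[7] = $tomatoR
Sorted (with $ < everything):
  sorted[0] = $tomatoR
  sorted[1] = R$tomato
  sorted[2] = atoR$tom
  sorted[3] = matoR$to
  sorted[4] = oR$tomat
  sorted[5] = omatoR$t
  sorted[6] = toR$toma
  sorted[7] = tomatoR$
sorted[1] = R$tomato

Answer: R$tomato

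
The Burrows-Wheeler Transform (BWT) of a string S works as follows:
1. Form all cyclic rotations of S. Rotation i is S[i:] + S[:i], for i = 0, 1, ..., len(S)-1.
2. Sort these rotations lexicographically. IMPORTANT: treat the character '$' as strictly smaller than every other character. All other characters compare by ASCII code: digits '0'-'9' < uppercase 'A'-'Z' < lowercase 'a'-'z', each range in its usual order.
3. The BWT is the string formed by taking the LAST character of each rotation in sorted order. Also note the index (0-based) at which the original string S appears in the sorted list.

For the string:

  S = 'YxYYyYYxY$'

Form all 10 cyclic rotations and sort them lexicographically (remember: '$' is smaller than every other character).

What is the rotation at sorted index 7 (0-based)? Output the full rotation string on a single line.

All 10 rotations (rotation i = S[i:]+S[:i]):
  rot[0] = YxYYyYYxY$
  rot[1] = xYYyYYxY$Y
  rot[2] = YYyYYxY$Yx
  rot[3] = YyYYxY$YxY
  rot[4] = yYYxY$YxYY
  rot[5] = YYxY$YxYYy
  rot[6] = YxY$YxYYyY
  rot[7] = xY$YxYYyYY
  rot[8] = Y$YxYYyYYx
  rot[9] = $YxYYyYYxY
Sorted (with $ < everything):
  sorted[0] = $YxYYyYYxY
  sorted[1] = Y$YxYYyYYx
  sorted[2] = YYxY$YxYYy
  sorted[3] = YYyYYxY$Yx
  sorted[4] = YxY$YxYYyY
  sorted[5] = YxYYyYYxY$
  sorted[6] = YyYYxY$YxY
  sorted[7] = xY$YxYYyYY
  sorted[8] = xYYyYYxY$Y
  sorted[9] = yYYxY$YxYY
sorted[7] = xY$YxYYyYY

Answer: xY$YxYYyYY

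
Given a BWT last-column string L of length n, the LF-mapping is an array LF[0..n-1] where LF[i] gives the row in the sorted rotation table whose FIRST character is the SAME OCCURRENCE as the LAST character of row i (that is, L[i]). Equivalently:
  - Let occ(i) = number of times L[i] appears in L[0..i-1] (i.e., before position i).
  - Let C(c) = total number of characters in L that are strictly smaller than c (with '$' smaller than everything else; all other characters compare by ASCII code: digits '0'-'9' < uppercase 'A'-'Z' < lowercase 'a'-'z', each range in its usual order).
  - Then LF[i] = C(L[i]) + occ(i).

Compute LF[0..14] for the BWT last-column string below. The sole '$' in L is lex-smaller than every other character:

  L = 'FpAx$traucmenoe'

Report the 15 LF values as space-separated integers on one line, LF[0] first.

Char counts: '$':1, 'A':1, 'F':1, 'a':1, 'c':1, 'e':2, 'm':1, 'n':1, 'o':1, 'p':1, 'r':1, 't':1, 'u':1, 'x':1
C (first-col start): C('$')=0, C('A')=1, C('F')=2, C('a')=3, C('c')=4, C('e')=5, C('m')=7, C('n')=8, C('o')=9, C('p')=10, C('r')=11, C('t')=12, C('u')=13, C('x')=14
L[0]='F': occ=0, LF[0]=C('F')+0=2+0=2
L[1]='p': occ=0, LF[1]=C('p')+0=10+0=10
L[2]='A': occ=0, LF[2]=C('A')+0=1+0=1
L[3]='x': occ=0, LF[3]=C('x')+0=14+0=14
L[4]='$': occ=0, LF[4]=C('$')+0=0+0=0
L[5]='t': occ=0, LF[5]=C('t')+0=12+0=12
L[6]='r': occ=0, LF[6]=C('r')+0=11+0=11
L[7]='a': occ=0, LF[7]=C('a')+0=3+0=3
L[8]='u': occ=0, LF[8]=C('u')+0=13+0=13
L[9]='c': occ=0, LF[9]=C('c')+0=4+0=4
L[10]='m': occ=0, LF[10]=C('m')+0=7+0=7
L[11]='e': occ=0, LF[11]=C('e')+0=5+0=5
L[12]='n': occ=0, LF[12]=C('n')+0=8+0=8
L[13]='o': occ=0, LF[13]=C('o')+0=9+0=9
L[14]='e': occ=1, LF[14]=C('e')+1=5+1=6

Answer: 2 10 1 14 0 12 11 3 13 4 7 5 8 9 6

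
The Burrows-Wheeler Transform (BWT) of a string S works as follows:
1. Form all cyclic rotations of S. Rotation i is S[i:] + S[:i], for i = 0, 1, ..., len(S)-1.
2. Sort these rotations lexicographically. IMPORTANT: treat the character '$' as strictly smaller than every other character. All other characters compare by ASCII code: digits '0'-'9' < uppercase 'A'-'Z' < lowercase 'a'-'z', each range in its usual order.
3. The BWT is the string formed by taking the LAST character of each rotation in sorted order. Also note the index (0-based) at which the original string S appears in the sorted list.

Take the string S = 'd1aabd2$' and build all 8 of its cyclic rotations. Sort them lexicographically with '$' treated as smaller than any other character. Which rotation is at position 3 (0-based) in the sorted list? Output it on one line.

Answer: aabd2$d1

Derivation:
All 8 rotations (rotation i = S[i:]+S[:i]):
  rot[0] = d1aabd2$
  rot[1] = 1aabd2$d
  rot[2] = aabd2$d1
  rot[3] = abd2$d1a
  rot[4] = bd2$d1aa
  rot[5] = d2$d1aab
  rot[6] = 2$d1aabd
  rot[7] = $d1aabd2
Sorted (with $ < everything):
  sorted[0] = $d1aabd2
  sorted[1] = 1aabd2$d
  sorted[2] = 2$d1aabd
  sorted[3] = aabd2$d1
  sorted[4] = abd2$d1a
  sorted[5] = bd2$d1aa
  sorted[6] = d1aabd2$
  sorted[7] = d2$d1aab
sorted[3] = aabd2$d1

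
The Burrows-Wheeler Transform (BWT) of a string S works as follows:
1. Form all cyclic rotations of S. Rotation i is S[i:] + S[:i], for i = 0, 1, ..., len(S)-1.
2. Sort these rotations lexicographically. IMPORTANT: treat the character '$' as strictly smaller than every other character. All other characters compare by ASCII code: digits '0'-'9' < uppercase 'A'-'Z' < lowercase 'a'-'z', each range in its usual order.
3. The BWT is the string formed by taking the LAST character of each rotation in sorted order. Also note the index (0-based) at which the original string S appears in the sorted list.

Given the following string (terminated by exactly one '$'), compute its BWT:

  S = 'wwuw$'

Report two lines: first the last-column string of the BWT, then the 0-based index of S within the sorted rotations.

Answer: wwuw$
4

Derivation:
All 5 rotations (rotation i = S[i:]+S[:i]):
  rot[0] = wwuw$
  rot[1] = wuw$w
  rot[2] = uw$ww
  rot[3] = w$wwu
  rot[4] = $wwuw
Sorted (with $ < everything):
  sorted[0] = $wwuw  (last char: 'w')
  sorted[1] = uw$ww  (last char: 'w')
  sorted[2] = w$wwu  (last char: 'u')
  sorted[3] = wuw$w  (last char: 'w')
  sorted[4] = wwuw$  (last char: '$')
Last column: wwuw$
Original string S is at sorted index 4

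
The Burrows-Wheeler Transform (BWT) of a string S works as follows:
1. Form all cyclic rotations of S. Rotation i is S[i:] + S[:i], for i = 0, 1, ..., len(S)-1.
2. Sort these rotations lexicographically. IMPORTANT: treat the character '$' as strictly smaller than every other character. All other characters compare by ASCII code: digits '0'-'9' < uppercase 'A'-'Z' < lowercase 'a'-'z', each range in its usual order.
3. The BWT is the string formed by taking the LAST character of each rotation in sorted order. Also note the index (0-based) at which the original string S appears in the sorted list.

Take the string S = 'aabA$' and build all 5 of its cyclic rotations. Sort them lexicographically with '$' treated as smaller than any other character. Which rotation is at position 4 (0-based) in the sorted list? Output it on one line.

All 5 rotations (rotation i = S[i:]+S[:i]):
  rot[0] = aabA$
  rot[1] = abA$a
  rot[2] = bA$aa
  rot[3] = A$aab
  rot[4] = $aabA
Sorted (with $ < everything):
  sorted[0] = $aabA
  sorted[1] = A$aab
  sorted[2] = aabA$
  sorted[3] = abA$a
  sorted[4] = bA$aa
sorted[4] = bA$aa

Answer: bA$aa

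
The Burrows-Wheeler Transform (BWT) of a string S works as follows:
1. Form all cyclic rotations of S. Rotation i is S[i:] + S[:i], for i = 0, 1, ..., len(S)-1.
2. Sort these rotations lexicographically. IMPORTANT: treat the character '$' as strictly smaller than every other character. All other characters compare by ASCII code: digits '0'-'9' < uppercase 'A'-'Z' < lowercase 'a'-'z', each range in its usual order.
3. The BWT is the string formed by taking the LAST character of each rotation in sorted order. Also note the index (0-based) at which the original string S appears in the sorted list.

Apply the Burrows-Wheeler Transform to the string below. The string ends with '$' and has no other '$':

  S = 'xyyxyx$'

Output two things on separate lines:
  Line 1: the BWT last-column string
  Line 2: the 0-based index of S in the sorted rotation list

Answer: xyy$xyx
3

Derivation:
All 7 rotations (rotation i = S[i:]+S[:i]):
  rot[0] = xyyxyx$
  rot[1] = yyxyx$x
  rot[2] = yxyx$xy
  rot[3] = xyx$xyy
  rot[4] = yx$xyyx
  rot[5] = x$xyyxy
  rot[6] = $xyyxyx
Sorted (with $ < everything):
  sorted[0] = $xyyxyx  (last char: 'x')
  sorted[1] = x$xyyxy  (last char: 'y')
  sorted[2] = xyx$xyy  (last char: 'y')
  sorted[3] = xyyxyx$  (last char: '$')
  sorted[4] = yx$xyyx  (last char: 'x')
  sorted[5] = yxyx$xy  (last char: 'y')
  sorted[6] = yyxyx$x  (last char: 'x')
Last column: xyy$xyx
Original string S is at sorted index 3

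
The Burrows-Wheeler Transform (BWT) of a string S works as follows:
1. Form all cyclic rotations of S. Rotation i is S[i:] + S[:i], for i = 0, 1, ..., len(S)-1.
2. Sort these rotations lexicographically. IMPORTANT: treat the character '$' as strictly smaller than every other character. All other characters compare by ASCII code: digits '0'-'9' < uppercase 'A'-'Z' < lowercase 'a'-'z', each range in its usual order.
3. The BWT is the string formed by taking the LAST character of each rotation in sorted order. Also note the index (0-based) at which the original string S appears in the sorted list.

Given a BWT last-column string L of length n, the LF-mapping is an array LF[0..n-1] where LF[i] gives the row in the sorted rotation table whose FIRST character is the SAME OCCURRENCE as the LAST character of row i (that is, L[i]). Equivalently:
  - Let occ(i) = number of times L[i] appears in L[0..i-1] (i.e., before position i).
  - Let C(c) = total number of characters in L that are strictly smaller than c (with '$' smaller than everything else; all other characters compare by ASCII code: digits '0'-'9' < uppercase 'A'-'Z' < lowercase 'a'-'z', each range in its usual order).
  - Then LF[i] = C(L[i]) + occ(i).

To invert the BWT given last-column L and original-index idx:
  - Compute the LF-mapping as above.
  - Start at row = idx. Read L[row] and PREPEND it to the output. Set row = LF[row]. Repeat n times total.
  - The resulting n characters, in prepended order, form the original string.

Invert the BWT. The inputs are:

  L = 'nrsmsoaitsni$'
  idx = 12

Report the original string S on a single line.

LF mapping: 5 8 9 4 10 7 1 2 12 11 6 3 0
Walk LF starting at row 12, prepending L[row]:
  step 1: row=12, L[12]='$', prepend. Next row=LF[12]=0
  step 2: row=0, L[0]='n', prepend. Next row=LF[0]=5
  step 3: row=5, L[5]='o', prepend. Next row=LF[5]=7
  step 4: row=7, L[7]='i', prepend. Next row=LF[7]=2
  step 5: row=2, L[2]='s', prepend. Next row=LF[2]=9
  step 6: row=9, L[9]='s', prepend. Next row=LF[9]=11
  step 7: row=11, L[11]='i', prepend. Next row=LF[11]=3
  step 8: row=3, L[3]='m', prepend. Next row=LF[3]=4
  step 9: row=4, L[4]='s', prepend. Next row=LF[4]=10
  step 10: row=10, L[10]='n', prepend. Next row=LF[10]=6
  step 11: row=6, L[6]='a', prepend. Next row=LF[6]=1
  step 12: row=1, L[1]='r', prepend. Next row=LF[1]=8
  step 13: row=8, L[8]='t', prepend. Next row=LF[8]=12
Reversed output: transmission$

Answer: transmission$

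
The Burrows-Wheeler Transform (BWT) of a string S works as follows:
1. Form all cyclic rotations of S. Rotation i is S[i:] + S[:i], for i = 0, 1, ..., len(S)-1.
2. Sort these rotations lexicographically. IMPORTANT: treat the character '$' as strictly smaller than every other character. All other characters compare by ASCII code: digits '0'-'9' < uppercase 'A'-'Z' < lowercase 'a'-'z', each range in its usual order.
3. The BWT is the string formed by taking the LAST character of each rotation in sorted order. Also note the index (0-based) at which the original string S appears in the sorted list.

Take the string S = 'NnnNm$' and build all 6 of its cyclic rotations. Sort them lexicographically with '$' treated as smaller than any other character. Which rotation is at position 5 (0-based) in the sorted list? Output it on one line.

All 6 rotations (rotation i = S[i:]+S[:i]):
  rot[0] = NnnNm$
  rot[1] = nnNm$N
  rot[2] = nNm$Nn
  rot[3] = Nm$Nnn
  rot[4] = m$NnnN
  rot[5] = $NnnNm
Sorted (with $ < everything):
  sorted[0] = $NnnNm
  sorted[1] = Nm$Nnn
  sorted[2] = NnnNm$
  sorted[3] = m$NnnN
  sorted[4] = nNm$Nn
  sorted[5] = nnNm$N
sorted[5] = nnNm$N

Answer: nnNm$N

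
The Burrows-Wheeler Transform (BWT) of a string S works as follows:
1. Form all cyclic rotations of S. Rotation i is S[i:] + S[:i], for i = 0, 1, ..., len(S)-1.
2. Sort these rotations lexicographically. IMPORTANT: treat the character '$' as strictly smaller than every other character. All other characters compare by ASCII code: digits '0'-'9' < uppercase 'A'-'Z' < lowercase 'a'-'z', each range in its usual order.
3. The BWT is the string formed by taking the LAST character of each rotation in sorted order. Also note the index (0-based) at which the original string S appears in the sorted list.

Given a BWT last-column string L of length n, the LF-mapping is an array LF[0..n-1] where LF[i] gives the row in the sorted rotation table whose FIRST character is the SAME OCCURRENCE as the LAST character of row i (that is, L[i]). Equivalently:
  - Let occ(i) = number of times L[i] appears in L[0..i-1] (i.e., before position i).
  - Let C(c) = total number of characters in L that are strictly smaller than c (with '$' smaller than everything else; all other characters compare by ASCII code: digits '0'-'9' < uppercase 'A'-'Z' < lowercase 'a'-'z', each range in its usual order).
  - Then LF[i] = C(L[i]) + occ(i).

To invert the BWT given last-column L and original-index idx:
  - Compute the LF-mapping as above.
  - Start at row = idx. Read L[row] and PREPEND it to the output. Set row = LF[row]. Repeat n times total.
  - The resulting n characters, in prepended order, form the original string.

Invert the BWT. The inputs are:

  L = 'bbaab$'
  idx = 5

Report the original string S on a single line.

LF mapping: 3 4 1 2 5 0
Walk LF starting at row 5, prepending L[row]:
  step 1: row=5, L[5]='$', prepend. Next row=LF[5]=0
  step 2: row=0, L[0]='b', prepend. Next row=LF[0]=3
  step 3: row=3, L[3]='a', prepend. Next row=LF[3]=2
  step 4: row=2, L[2]='a', prepend. Next row=LF[2]=1
  step 5: row=1, L[1]='b', prepend. Next row=LF[1]=4
  step 6: row=4, L[4]='b', prepend. Next row=LF[4]=5
Reversed output: bbaab$

Answer: bbaab$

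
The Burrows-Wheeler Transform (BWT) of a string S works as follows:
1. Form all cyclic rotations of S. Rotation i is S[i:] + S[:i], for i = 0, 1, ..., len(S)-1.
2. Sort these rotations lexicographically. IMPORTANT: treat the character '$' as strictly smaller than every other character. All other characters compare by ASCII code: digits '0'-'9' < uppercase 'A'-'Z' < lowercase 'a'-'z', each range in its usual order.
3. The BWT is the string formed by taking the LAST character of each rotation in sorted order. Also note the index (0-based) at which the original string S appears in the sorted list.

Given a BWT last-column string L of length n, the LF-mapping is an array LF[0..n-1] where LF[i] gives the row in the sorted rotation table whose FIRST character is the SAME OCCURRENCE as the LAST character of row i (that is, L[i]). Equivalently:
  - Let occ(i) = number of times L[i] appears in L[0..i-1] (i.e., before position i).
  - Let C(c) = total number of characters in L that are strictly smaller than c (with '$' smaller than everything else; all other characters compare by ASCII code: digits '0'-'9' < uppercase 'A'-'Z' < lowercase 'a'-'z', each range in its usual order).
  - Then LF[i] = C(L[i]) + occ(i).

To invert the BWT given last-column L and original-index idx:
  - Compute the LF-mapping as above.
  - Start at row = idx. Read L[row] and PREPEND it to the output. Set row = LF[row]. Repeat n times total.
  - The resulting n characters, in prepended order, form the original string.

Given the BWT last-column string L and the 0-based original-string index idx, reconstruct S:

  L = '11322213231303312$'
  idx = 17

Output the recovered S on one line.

LF mapping: 2 3 12 7 8 9 4 13 10 14 5 15 1 16 17 6 11 0
Walk LF starting at row 17, prepending L[row]:
  step 1: row=17, L[17]='$', prepend. Next row=LF[17]=0
  step 2: row=0, L[0]='1', prepend. Next row=LF[0]=2
  step 3: row=2, L[2]='3', prepend. Next row=LF[2]=12
  step 4: row=12, L[12]='0', prepend. Next row=LF[12]=1
  step 5: row=1, L[1]='1', prepend. Next row=LF[1]=3
  step 6: row=3, L[3]='2', prepend. Next row=LF[3]=7
  step 7: row=7, L[7]='3', prepend. Next row=LF[7]=13
  step 8: row=13, L[13]='3', prepend. Next row=LF[13]=16
  step 9: row=16, L[16]='2', prepend. Next row=LF[16]=11
  step 10: row=11, L[11]='3', prepend. Next row=LF[11]=15
  step 11: row=15, L[15]='1', prepend. Next row=LF[15]=6
  step 12: row=6, L[6]='1', prepend. Next row=LF[6]=4
  step 13: row=4, L[4]='2', prepend. Next row=LF[4]=8
  step 14: row=8, L[8]='2', prepend. Next row=LF[8]=10
  step 15: row=10, L[10]='1', prepend. Next row=LF[10]=5
  step 16: row=5, L[5]='2', prepend. Next row=LF[5]=9
  step 17: row=9, L[9]='3', prepend. Next row=LF[9]=14
  step 18: row=14, L[14]='3', prepend. Next row=LF[14]=17
Reversed output: 33212211323321031$

Answer: 33212211323321031$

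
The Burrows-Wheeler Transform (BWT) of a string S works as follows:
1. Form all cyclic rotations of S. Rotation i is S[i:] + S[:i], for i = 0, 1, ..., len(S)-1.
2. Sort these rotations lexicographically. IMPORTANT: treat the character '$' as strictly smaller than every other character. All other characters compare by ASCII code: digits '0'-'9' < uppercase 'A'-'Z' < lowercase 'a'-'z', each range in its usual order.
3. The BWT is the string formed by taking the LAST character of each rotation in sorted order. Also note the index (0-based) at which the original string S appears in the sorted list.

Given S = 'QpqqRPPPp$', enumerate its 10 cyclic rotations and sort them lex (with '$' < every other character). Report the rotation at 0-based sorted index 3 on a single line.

Answer: Pp$QpqqRPP

Derivation:
All 10 rotations (rotation i = S[i:]+S[:i]):
  rot[0] = QpqqRPPPp$
  rot[1] = pqqRPPPp$Q
  rot[2] = qqRPPPp$Qp
  rot[3] = qRPPPp$Qpq
  rot[4] = RPPPp$Qpqq
  rot[5] = PPPp$QpqqR
  rot[6] = PPp$QpqqRP
  rot[7] = Pp$QpqqRPP
  rot[8] = p$QpqqRPPP
  rot[9] = $QpqqRPPPp
Sorted (with $ < everything):
  sorted[0] = $QpqqRPPPp
  sorted[1] = PPPp$QpqqR
  sorted[2] = PPp$QpqqRP
  sorted[3] = Pp$QpqqRPP
  sorted[4] = QpqqRPPPp$
  sorted[5] = RPPPp$Qpqq
  sorted[6] = p$QpqqRPPP
  sorted[7] = pqqRPPPp$Q
  sorted[8] = qRPPPp$Qpq
  sorted[9] = qqRPPPp$Qp
sorted[3] = Pp$QpqqRPP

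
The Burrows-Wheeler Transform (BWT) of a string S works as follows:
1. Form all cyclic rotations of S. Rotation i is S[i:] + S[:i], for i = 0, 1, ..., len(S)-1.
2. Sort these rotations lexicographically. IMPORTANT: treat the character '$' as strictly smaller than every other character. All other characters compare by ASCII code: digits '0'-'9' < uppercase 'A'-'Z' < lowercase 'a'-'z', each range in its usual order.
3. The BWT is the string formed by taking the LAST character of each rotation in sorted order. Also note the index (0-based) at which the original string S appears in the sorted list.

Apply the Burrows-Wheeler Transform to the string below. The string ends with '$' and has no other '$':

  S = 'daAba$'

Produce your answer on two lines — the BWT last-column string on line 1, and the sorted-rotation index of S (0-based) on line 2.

All 6 rotations (rotation i = S[i:]+S[:i]):
  rot[0] = daAba$
  rot[1] = aAba$d
  rot[2] = Aba$da
  rot[3] = ba$daA
  rot[4] = a$daAb
  rot[5] = $daAba
Sorted (with $ < everything):
  sorted[0] = $daAba  (last char: 'a')
  sorted[1] = Aba$da  (last char: 'a')
  sorted[2] = a$daAb  (last char: 'b')
  sorted[3] = aAba$d  (last char: 'd')
  sorted[4] = ba$daA  (last char: 'A')
  sorted[5] = daAba$  (last char: '$')
Last column: aabdA$
Original string S is at sorted index 5

Answer: aabdA$
5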